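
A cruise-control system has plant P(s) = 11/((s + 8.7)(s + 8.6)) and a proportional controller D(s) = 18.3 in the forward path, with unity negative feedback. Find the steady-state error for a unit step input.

The loop is type 0. Static position error constant K_pos = D(0)·P(0) = 18.3·0.147 = 2.69.
Steady-state error to a unit step: e_ss = 1/(1+K_pos) = 1/3.69 = 0.271.

0.271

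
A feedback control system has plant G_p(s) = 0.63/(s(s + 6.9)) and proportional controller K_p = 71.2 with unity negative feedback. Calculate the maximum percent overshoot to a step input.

From 1 + K_pG_p(s) = 0: s² + 6.9s + 44.86 = 0 ⇒ ω_n = 6.697, ζ = 0.5151.
%OS = 100·exp(−πζ/√(1−ζ²)) = 100·exp(−π·0.5151/√0.7347) = 15.1%.

15.1%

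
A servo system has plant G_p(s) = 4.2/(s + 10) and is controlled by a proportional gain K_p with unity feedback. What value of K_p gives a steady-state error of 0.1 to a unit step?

K_p = 21.4

Steady-state error for a unit step on this type-0 loop is 1/(1 + K_p·G_p(0)).
G_p(0) = 0.42. Require 1/(1 + K_p·0.42) = 0.1, so 1 + 0.42·K_p = 10.
K_p = (10 − 1)/0.42 = 21.4.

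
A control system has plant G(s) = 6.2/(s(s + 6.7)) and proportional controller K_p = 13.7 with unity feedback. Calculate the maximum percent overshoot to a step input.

Closed-loop characteristic equation: s² + 6.7s + 84.94 = 0, so ω_n = 9.216 rad/s and ζ = 6.7/(2·9.216) = 0.3635.
%OS = 100·exp(−πζ/√(1−ζ²)) = 100·exp(−π·0.3635/√0.8679) = 29.4%.

29.4%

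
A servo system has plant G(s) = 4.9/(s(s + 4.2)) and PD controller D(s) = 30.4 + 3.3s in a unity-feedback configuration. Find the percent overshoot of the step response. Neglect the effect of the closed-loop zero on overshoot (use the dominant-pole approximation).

Forward path: (30.4 + 3.3s)·4.9/(s(s+4.2)). The closed-loop characteristic equation is s² + (4.2 + 4.9·3.3)s + 4.9·30.4 = 0.
That is s² + 20.37s + 149 = 0, so ω_n = 12.2 rad/s and ζ = 20.37/(2·12.2) = 0.8345.
%OS = 100·exp(−πζ/√(1−ζ²)) = 0.858%.

0.858%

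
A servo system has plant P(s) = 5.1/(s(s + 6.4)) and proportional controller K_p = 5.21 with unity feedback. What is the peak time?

Closed-loop characteristic equation: s² + 6.4s + 26.57 = 0, so ω_n = 5.155 rad/s and ζ = 6.4/(2·5.155) = 0.6208.
Damped frequency ω_d = ω_n√(1−ζ²) = 4.041 rad/s, so peak time T_p = π/ω_d = 0.777 s.

T_p = 0.777 s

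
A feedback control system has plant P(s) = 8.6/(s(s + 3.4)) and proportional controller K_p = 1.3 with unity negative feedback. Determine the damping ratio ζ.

The closed-loop denominator is s(s+3.4) + 1.3·8.6 = s² + 3.4s + 11.18.
So ω_n² = 11.18 ⇒ ω_n = 3.344 rad/s, and ζ = 3.4/(2ω_n) = 0.508.

ζ = 0.508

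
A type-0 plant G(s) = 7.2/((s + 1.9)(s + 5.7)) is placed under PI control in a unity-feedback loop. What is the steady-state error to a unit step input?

The PI controller's integrator makes the forward path type 1, so e_ss to a step is zero.

0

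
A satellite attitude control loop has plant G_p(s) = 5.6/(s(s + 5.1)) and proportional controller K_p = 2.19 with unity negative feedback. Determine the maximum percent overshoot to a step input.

3.55%

Closed-loop characteristic equation: s² + 5.1s + 12.26 = 0, so ω_n = 3.502 rad/s and ζ = 5.1/(2·3.502) = 0.7282.
%OS = 100·exp(−πζ/√(1−ζ²)) = 100·exp(−π·0.7282/√0.4698) = 3.55%.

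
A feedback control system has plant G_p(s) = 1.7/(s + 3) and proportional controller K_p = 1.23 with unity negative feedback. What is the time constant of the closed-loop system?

Closed-loop transfer function: T(s) = K_p·G_p(s)/(1 + K_p·G_p(s)) = 2.091/(s + 3 + 2.091) = 2.091/(s + 5.091).
Time constant τ = 1/5.091 = 0.196 s.

τ = 0.196 s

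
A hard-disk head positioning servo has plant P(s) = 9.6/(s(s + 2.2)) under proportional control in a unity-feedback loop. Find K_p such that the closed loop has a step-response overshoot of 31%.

K_p = 1.03

From %OS = 100·exp(−πζ/√(1−ζ²)) = 31%, ζ = −ln(0.31)/√(π²+ln²(0.31)) = 0.3493.
Characteristic equation s² + 2.2s + 9.6K_p = 0 gives ζ = 2.2/(2√(9.6K_p)).
Setting ζ = 0.3493: √(9.6K_p) = 2.2/(2·0.3493) = 3.149, so K_p = 9.916/9.6 = 1.03.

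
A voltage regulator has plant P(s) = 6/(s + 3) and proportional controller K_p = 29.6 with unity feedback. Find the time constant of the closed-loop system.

Closed-loop transfer function: T(s) = K_p·P(s)/(1 + K_p·P(s)) = 177.6/(s + 3 + 177.6) = 177.6/(s + 180.6).
Time constant τ = 1/180.6 = 0.00554 s.

τ = 0.00554 s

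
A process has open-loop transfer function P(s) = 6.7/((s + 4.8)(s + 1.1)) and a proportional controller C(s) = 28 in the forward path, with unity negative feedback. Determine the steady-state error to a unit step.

The loop is type 0. Static position error constant K_pos = C(0)·P(0) = 28·1.269 = 35.53.
Steady-state error to a unit step: e_ss = 1/(1+K_pos) = 1/36.53 = 0.0274.

0.0274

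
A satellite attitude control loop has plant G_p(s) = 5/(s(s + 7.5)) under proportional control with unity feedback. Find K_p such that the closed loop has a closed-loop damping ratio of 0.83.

K_p = 4.08

Closed-loop characteristic equation: s² + 7.5s + K_p·5 = 0.
So ω_n = √(5K_p) and 2ζω_n = 7.5, giving ζ = 7.5/(2√(5K_p)).
Setting ζ = 0.83: √(5K_p) = 7.5/(2·0.83) = 4.518, so K_p = 20.41/5 = 4.08.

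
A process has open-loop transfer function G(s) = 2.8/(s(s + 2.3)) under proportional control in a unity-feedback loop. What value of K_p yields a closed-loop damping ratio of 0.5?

Closed-loop characteristic equation: s² + 2.3s + K_p·2.8 = 0.
So ω_n = √(2.8K_p) and 2ζω_n = 2.3, giving ζ = 2.3/(2√(2.8K_p)).
Setting ζ = 0.5: √(2.8K_p) = 2.3/(2·0.5) = 2.3, so K_p = 5.29/2.8 = 1.89.

K_p = 1.89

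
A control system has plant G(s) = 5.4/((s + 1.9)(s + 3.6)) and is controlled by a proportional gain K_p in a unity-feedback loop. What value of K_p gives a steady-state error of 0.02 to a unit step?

Steady-state error for a unit step on this type-0 loop is 1/(1 + K_p·G(0)).
G(0) = 0.7895. Require 1/(1 + K_p·0.7895) = 0.02, so 1 + 0.7895·K_p = 50.
K_p = (50 − 1)/0.7895 = 62.1.

K_p = 62.1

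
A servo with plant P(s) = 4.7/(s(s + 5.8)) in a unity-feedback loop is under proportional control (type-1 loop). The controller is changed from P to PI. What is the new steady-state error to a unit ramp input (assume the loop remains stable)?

The integrator raises the loop to type 2, so K_v → ∞ and e_ss to a ramp is zero.

0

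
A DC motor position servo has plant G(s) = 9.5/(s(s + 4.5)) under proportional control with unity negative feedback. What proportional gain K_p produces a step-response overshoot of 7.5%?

From %OS = 100·exp(−πζ/√(1−ζ²)) = 7.5%, ζ = −ln(0.075)/√(π²+ln²(0.075)) = 0.6362.
Characteristic equation s² + 4.5s + 9.5K_p = 0 gives ζ = 4.5/(2√(9.5K_p)).
Setting ζ = 0.6362: √(9.5K_p) = 4.5/(2·0.6362) = 3.537, so K_p = 12.51/9.5 = 1.32.

K_p = 1.32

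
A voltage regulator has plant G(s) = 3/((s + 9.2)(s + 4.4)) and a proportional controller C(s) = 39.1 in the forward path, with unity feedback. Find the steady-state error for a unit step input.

0.257

The loop is type 0. Static position error constant K_pos = C(0)·G(0) = 39.1·0.07411 = 2.898.
Steady-state error to a unit step: e_ss = 1/(1+K_pos) = 1/3.898 = 0.257.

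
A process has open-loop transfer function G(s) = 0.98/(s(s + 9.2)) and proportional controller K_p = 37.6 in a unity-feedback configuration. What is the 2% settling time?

T_s ≈ 0.87 s

Closed-loop characteristic equation: s² + 9.2s + 36.85 = 0, so ω_n = 6.07 rad/s and ζ = 9.2/(2·6.07) = 0.7578.
2% settling time T_s ≈ 4/(ζω_n) = 4/4.6 = 0.87 s.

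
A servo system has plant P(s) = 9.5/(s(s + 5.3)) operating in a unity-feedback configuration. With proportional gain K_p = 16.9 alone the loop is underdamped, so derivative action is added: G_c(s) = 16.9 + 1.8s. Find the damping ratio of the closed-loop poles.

Forward path: (16.9 + 1.8s)·9.5/(s(s+5.3)). The closed-loop characteristic equation is s² + (5.3 + 9.5·1.8)s + 9.5·16.9 = 0.
That is s² + 22.4s + 160.5 = 0, so ω_n = 12.67 rad/s and ζ = 22.4/(2·12.67) = 0.8839.

ζ = 0.884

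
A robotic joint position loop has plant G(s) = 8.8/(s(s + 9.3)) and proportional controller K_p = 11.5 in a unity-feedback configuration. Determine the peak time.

T_p = 0.352 s

The closed-loop denominator s² + 9.3s + 101.2 gives ω_n = √101.2 = 10.06 and ζ = 9.3/(2ω_n) = 0.4622.
Damped frequency ω_d = ω_n√(1−ζ²) = 8.921 rad/s, so peak time T_p = π/ω_d = 0.352 s.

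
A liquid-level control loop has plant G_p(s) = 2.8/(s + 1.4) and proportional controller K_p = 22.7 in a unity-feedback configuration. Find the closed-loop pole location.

s = -64.96

Closed-loop transfer function: T(s) = K_p·G_p(s)/(1 + K_p·G_p(s)) = 63.56/(s + 1.4 + 63.56) = 63.56/(s + 64.96).
The closed-loop pole is at s = −64.96.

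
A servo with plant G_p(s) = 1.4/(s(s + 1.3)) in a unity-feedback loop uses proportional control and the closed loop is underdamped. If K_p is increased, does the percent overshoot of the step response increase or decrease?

Characteristic equation s² + 1.3s + K_p·1.4 = 0: raising K_p raises ω_n while 2ζω_n = 1.3 is fixed, so ζ falls and overshoot grows.

increase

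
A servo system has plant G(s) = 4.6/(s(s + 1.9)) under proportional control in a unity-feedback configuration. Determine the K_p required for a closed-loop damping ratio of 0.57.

Closed-loop characteristic equation: s² + 1.9s + K_p·4.6 = 0.
So ω_n = √(4.6K_p) and 2ζω_n = 1.9, giving ζ = 1.9/(2√(4.6K_p)).
Setting ζ = 0.57: √(4.6K_p) = 1.9/(2·0.57) = 1.667, so K_p = 2.778/4.6 = 0.604.

K_p = 0.604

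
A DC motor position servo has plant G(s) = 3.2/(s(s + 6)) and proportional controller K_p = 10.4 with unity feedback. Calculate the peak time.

The closed-loop denominator s² + 6s + 33.28 gives ω_n = √33.28 = 5.769 and ζ = 6/(2ω_n) = 0.52.
Damped frequency ω_d = ω_n√(1−ζ²) = 4.927 rad/s, so peak time T_p = π/ω_d = 0.638 s.

T_p = 0.638 s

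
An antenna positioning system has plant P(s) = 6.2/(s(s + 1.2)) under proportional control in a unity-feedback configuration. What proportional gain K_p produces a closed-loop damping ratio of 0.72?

Closed-loop characteristic equation: s² + 1.2s + K_p·6.2 = 0.
So ω_n = √(6.2K_p) and 2ζω_n = 1.2, giving ζ = 1.2/(2√(6.2K_p)).
Setting ζ = 0.72: √(6.2K_p) = 1.2/(2·0.72) = 0.8333, so K_p = 0.6944/6.2 = 0.112.

K_p = 0.112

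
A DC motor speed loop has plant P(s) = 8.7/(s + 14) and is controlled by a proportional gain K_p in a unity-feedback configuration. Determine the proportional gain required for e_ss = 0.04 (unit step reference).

K_p = 38.6

For a type-0 loop with proportional control, e_ss = 1/(1 + K_p·P(0)).
P(0) = 0.6214. Require 1/(1 + K_p·0.6214) = 0.04, so 1 + 0.6214·K_p = 25.
K_p = (25 − 1)/0.6214 = 38.6.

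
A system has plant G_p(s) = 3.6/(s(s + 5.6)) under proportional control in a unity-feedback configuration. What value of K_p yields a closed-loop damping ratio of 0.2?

K_p = 54.4

Closed-loop characteristic equation: s² + 5.6s + K_p·3.6 = 0.
So ω_n = √(3.6K_p) and 2ζω_n = 5.6, giving ζ = 5.6/(2√(3.6K_p)).
Setting ζ = 0.2: √(3.6K_p) = 5.6/(2·0.2) = 14, so K_p = 196/3.6 = 54.4.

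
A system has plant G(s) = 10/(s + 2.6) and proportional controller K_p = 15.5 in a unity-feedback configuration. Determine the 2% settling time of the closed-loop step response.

T_s ≈ 0.0254 s

Closed-loop transfer function: T(s) = K_p·G(s)/(1 + K_p·G(s)) = 155/(s + 2.6 + 155) = 155/(s + 157.6).
Time constant τ = 1/157.6 = 0.006345 s, so the 2% settling time is about 4τ = 0.0254 s.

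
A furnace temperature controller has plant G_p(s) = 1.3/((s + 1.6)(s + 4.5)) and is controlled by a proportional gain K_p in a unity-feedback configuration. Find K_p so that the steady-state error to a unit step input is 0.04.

K_p = 133

For a type-0 loop with proportional control, e_ss = 1/(1 + K_p·G_p(0)).
G_p(0) = 0.1806. Require 1/(1 + K_p·0.1806) = 0.04, so 1 + 0.1806·K_p = 25.
K_p = (25 − 1)/0.1806 = 133.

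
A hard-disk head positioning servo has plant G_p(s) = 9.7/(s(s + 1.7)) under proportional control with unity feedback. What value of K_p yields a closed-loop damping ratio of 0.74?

K_p = 0.136

Closed-loop characteristic equation: s² + 1.7s + K_p·9.7 = 0.
So ω_n = √(9.7K_p) and 2ζω_n = 1.7, giving ζ = 1.7/(2√(9.7K_p)).
Setting ζ = 0.74: √(9.7K_p) = 1.7/(2·0.74) = 1.149, so K_p = 1.319/9.7 = 0.136.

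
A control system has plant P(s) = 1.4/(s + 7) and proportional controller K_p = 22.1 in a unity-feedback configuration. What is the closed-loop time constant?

τ = 0.0264 s

Closed-loop transfer function: T(s) = K_p·P(s)/(1 + K_p·P(s)) = 30.94/(s + 7 + 30.94) = 30.94/(s + 37.94).
Time constant τ = 1/37.94 = 0.0264 s.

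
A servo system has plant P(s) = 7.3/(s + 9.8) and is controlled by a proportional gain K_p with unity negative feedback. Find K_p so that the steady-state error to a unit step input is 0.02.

K_p = 65.8

The loop is type 0, so e_ss(step) = 1/(1 + K_pos) with K_pos = K_p·P(0).
P(0) = 0.7449. Require 1/(1 + K_p·0.7449) = 0.02, so 1 + 0.7449·K_p = 50.
K_p = (50 − 1)/0.7449 = 65.8.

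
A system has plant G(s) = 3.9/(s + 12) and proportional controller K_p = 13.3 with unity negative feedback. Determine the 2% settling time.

T_s ≈ 0.0626 s

Closed-loop transfer function: T(s) = K_p·G(s)/(1 + K_p·G(s)) = 51.87/(s + 12 + 51.87) = 51.87/(s + 63.87).
Time constant τ = 1/63.87 = 0.01566 s, so the 2% settling time is about 4τ = 0.0626 s.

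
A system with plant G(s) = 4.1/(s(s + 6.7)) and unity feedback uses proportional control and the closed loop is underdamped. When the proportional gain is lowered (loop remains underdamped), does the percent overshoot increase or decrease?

ζ = 6.7/(2√(4.1K_p)) rises as K_p falls; higher damping means less overshoot.

decrease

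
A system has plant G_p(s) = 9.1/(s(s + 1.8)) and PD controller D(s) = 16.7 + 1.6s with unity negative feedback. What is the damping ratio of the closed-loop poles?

ζ = 0.664

Forward path: (16.7 + 1.6s)·9.1/(s(s+1.8)). The closed-loop characteristic equation is s² + (1.8 + 9.1·1.6)s + 9.1·16.7 = 0.
That is s² + 16.36s + 152 = 0, so ω_n = 12.33 rad/s and ζ = 16.36/(2·12.33) = 0.6636.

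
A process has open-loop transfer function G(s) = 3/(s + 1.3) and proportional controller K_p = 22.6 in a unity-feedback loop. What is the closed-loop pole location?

Closed-loop transfer function: T(s) = K_p·G(s)/(1 + K_p·G(s)) = 67.8/(s + 1.3 + 67.8) = 67.8/(s + 69.1).
The closed-loop pole is at s = −69.1.

s = -69.1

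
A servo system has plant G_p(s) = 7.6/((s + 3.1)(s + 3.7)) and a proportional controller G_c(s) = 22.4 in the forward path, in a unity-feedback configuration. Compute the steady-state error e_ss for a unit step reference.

0.0631

The loop is type 0. Static position error constant K_pos = G_c(0)·G_p(0) = 22.4·0.6626 = 14.84.
Steady-state error to a unit step: e_ss = 1/(1+K_pos) = 1/15.84 = 0.0631.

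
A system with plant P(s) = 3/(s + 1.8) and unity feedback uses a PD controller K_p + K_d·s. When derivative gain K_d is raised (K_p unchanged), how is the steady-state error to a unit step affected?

unchanged

K_d affects only the transient (the s-coefficient); the DC loop gain, and hence e_ss, depends only on K_p.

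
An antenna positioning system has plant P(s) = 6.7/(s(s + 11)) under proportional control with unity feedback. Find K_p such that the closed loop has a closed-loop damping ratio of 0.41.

K_p = 26.9

Closed-loop characteristic equation: s² + 11s + K_p·6.7 = 0.
So ω_n = √(6.7K_p) and 2ζω_n = 11, giving ζ = 11/(2√(6.7K_p)).
Setting ζ = 0.41: √(6.7K_p) = 11/(2·0.41) = 13.41, so K_p = 180/6.7 = 26.9.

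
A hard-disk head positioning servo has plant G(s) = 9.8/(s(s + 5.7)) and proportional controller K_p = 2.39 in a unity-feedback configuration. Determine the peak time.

T_p = 0.803 s

From 1 + K_pG(s) = 0: s² + 5.7s + 23.42 = 0 ⇒ ω_n = 4.84, ζ = 0.5889.
Damped frequency ω_d = ω_n√(1−ζ²) = 3.911 rad/s, so peak time T_p = π/ω_d = 0.803 s.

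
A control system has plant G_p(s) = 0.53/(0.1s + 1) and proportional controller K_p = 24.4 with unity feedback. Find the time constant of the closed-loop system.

Closed loop: T(s) = K_p·G_p/(1+K_p·G_p) = 12.93/(0.1s + 1 + 12.93), with pole at s = −(1 + 12.93)/0.1 = −139.3.
Closed-loop time constant τ = 1/139.3 = 0.00718 s.

τ = 0.00718 s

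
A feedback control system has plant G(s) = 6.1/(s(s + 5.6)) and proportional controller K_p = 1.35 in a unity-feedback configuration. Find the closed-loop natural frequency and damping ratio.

1 + K_p·G(s) = 0 gives s² + 5.6s + 8.235 = 0.
So ω_n² = 8.235 ⇒ ω_n = 2.87 rad/s, and ζ = 5.6/(2ω_n) = 0.976.

ω_n = 2.87 rad/s, ζ = 0.976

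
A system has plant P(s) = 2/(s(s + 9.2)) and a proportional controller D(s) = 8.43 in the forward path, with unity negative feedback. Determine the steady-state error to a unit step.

0

The open loop D(s)P(s) has a pole at the origin (type 1), so the static position error constant is infinite and e_ss = 1/(1+∞) = 0.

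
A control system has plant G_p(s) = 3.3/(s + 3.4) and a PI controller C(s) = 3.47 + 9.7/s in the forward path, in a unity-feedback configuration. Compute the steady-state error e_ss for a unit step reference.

The open loop C(s)G_p(s) has a pole at the origin (type 1), so the static position error constant is infinite and e_ss = 1/(1+∞) = 0.

0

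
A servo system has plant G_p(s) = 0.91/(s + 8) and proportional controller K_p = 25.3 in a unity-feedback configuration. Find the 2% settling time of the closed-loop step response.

Closed-loop transfer function: T(s) = K_p·G_p(s)/(1 + K_p·G_p(s)) = 23.02/(s + 8 + 23.02) = 23.02/(s + 31.02).
Time constant τ = 1/31.02 = 0.03223 s, so the 2% settling time is about 4τ = 0.129 s.

T_s ≈ 0.129 s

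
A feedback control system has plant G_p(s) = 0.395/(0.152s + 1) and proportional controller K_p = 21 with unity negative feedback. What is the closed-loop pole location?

s = -61.15

Closed loop: T(s) = K_p·G_p/(1+K_p·G_p) = 8.295/(0.152s + 1 + 8.295), with pole at s = −(1 + 8.295)/0.152 = −61.15.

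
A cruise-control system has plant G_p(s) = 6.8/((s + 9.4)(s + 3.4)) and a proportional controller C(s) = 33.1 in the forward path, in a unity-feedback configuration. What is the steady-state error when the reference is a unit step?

The loop is type 0. Static position error constant K_pos = C(0)·G_p(0) = 33.1·0.2128 = 7.043.
Steady-state error to a unit step: e_ss = 1/(1+K_pos) = 1/8.043 = 0.124.

0.124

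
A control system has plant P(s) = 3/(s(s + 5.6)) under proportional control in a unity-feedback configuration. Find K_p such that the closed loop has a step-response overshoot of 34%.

From %OS = 100·exp(−πζ/√(1−ζ²)) = 34%, ζ = −ln(0.34)/√(π²+ln²(0.34)) = 0.3248.
Characteristic equation s² + 5.6s + 3K_p = 0 gives ζ = 5.6/(2√(3K_p)).
Setting ζ = 0.3248: √(3K_p) = 5.6/(2·0.3248) = 8.621, so K_p = 74.33/3 = 24.8.

K_p = 24.8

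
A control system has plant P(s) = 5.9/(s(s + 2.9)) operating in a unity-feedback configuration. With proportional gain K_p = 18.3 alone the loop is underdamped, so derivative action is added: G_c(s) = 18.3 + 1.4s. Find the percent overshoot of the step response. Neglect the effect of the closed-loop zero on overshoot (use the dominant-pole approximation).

13.5%

Forward path: (18.3 + 1.4s)·5.9/(s(s+2.9)). The closed-loop characteristic equation is s² + (2.9 + 5.9·1.4)s + 5.9·18.3 = 0.
That is s² + 11.16s + 108 = 0, so ω_n = 10.39 rad/s and ζ = 11.16/(2·10.39) = 0.537.
%OS = 100·exp(−πζ/√(1−ζ²)) = 13.5%.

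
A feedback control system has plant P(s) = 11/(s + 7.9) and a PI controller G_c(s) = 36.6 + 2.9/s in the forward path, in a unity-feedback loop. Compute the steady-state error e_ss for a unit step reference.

0

The open loop G_c(s)P(s) has a pole at the origin (type 1), so the static position error constant is infinite and e_ss = 1/(1+∞) = 0.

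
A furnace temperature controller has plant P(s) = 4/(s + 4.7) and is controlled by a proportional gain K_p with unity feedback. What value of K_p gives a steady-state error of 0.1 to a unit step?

K_p = 10.6

For a type-0 loop with proportional control, e_ss = 1/(1 + K_p·P(0)).
P(0) = 0.8511. Require 1/(1 + K_p·0.8511) = 0.1, so 1 + 0.8511·K_p = 10.
K_p = (10 − 1)/0.8511 = 10.6.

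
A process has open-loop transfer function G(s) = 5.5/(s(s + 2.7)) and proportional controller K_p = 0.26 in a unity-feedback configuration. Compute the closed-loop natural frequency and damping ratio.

ω_n = 1.2 rad/s, ζ = 1.13

1 + K_p·G(s) = 0 gives s² + 2.7s + 1.43 = 0.
So ω_n² = 1.43 ⇒ ω_n = 1.196 rad/s, and ζ = 2.7/(2ω_n) = 1.13.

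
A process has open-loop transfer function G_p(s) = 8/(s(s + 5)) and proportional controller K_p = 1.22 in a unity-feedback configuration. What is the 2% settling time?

From 1 + K_pG_p(s) = 0: s² + 5s + 9.76 = 0 ⇒ ω_n = 3.124, ζ = 0.8002.
2% settling time T_s ≈ 4/(ζω_n) = 4/2.5 = 1.6 s.

T_s ≈ 1.6 s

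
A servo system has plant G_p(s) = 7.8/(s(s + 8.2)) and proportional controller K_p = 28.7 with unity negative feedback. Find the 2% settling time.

The closed-loop denominator s² + 8.2s + 223.9 gives ω_n = √223.9 = 14.96 and ζ = 8.2/(2ω_n) = 0.274.
2% settling time T_s ≈ 4/(ζω_n) = 4/4.1 = 0.976 s.

T_s ≈ 0.976 s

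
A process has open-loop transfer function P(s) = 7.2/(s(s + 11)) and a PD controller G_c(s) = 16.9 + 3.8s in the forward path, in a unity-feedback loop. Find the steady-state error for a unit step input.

0

The open loop G_c(s)P(s) has a pole at the origin (type 1), so the static position error constant is infinite and e_ss = 1/(1+∞) = 0.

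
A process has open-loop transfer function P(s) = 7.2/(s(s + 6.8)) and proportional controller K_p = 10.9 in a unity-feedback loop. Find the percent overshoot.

The closed-loop denominator s² + 6.8s + 78.48 gives ω_n = √78.48 = 8.859 and ζ = 6.8/(2ω_n) = 0.3838.
%OS = 100·exp(−πζ/√(1−ζ²)) = 100·exp(−π·0.3838/√0.8527) = 27.1%.

27.1%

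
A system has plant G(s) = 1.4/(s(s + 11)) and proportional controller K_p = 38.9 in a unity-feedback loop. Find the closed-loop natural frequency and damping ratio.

ω_n = 7.38 rad/s, ζ = 0.745

With unity feedback the closed-loop characteristic equation is s² + 11s + 38.9·1.4 = s² + 11s + 54.46 = 0.
So ω_n² = 54.46 ⇒ ω_n = 7.38 rad/s, and ζ = 11/(2ω_n) = 0.745.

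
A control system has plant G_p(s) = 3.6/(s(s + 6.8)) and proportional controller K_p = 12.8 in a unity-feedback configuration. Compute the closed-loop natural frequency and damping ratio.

1 + K_p·G_p(s) = 0 gives s² + 6.8s + 46.08 = 0.
So ω_n² = 46.08 ⇒ ω_n = 6.788 rad/s, and ζ = 6.8/(2ω_n) = 0.501.

ω_n = 6.79 rad/s, ζ = 0.501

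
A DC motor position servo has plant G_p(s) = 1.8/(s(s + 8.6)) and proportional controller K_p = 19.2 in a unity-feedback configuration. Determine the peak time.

Closed-loop characteristic equation: s² + 8.6s + 34.56 = 0, so ω_n = 5.879 rad/s and ζ = 8.6/(2·5.879) = 0.7314.
Damped frequency ω_d = ω_n√(1−ζ²) = 4.009 rad/s, so peak time T_p = π/ω_d = 0.784 s.

T_p = 0.784 s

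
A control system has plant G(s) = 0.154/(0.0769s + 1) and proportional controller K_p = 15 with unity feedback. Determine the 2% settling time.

T_s ≈ 0.0929 s

Closed loop: T(s) = K_p·G/(1+K_p·G) = 2.31/(0.0769s + 1 + 2.31), with pole at s = −(1 + 2.31)/0.0769 = −43.04.
τ = 1/43.04 = 0.02323 s, so 2% settling time ≈ 4τ = 0.0929 s.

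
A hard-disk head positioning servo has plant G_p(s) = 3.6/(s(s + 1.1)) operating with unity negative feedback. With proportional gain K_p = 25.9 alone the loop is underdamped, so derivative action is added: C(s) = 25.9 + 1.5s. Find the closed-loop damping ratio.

ζ = 0.337

Forward path: (25.9 + 1.5s)·3.6/(s(s+1.1)). The closed-loop characteristic equation is s² + (1.1 + 3.6·1.5)s + 3.6·25.9 = 0.
That is s² + 6.5s + 93.24 = 0, so ω_n = 9.656 rad/s and ζ = 6.5/(2·9.656) = 0.3366.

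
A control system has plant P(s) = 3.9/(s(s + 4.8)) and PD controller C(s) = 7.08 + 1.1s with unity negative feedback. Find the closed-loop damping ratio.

Forward path: (7.08 + 1.1s)·3.9/(s(s+4.8)). The closed-loop characteristic equation is s² + (4.8 + 3.9·1.1)s + 3.9·7.08 = 0.
That is s² + 9.09s + 27.61 = 0, so ω_n = 5.255 rad/s and ζ = 9.09/(2·5.255) = 0.8649.

ζ = 0.865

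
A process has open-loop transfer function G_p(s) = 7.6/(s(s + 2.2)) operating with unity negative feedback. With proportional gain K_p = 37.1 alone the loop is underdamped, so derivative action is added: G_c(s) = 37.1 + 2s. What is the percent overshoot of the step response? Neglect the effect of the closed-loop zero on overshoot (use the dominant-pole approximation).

Forward path: (37.1 + 2s)·7.6/(s(s+2.2)). The closed-loop characteristic equation is s² + (2.2 + 7.6·2)s + 7.6·37.1 = 0.
That is s² + 17.4s + 282 = 0, so ω_n = 16.79 rad/s and ζ = 17.4/(2·16.79) = 0.5181.
%OS = 100·exp(−πζ/√(1−ζ²)) = 14.9%.

14.9%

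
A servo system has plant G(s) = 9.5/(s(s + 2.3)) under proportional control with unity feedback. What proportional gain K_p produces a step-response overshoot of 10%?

From %OS = 100·exp(−πζ/√(1−ζ²)) = 10%, ζ = −ln(0.1)/√(π²+ln²(0.1)) = 0.5912.
Characteristic equation s² + 2.3s + 9.5K_p = 0 gives ζ = 2.3/(2√(9.5K_p)).
Setting ζ = 0.5912: √(9.5K_p) = 2.3/(2·0.5912) = 1.945, so K_p = 3.784/9.5 = 0.398.

K_p = 0.398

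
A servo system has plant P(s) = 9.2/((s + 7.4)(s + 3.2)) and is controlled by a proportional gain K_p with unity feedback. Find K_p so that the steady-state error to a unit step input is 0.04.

For a type-0 loop with proportional control, e_ss = 1/(1 + K_p·P(0)).
P(0) = 0.3885. Require 1/(1 + K_p·0.3885) = 0.04, so 1 + 0.3885·K_p = 25.
K_p = (25 − 1)/0.3885 = 61.8.

K_p = 61.8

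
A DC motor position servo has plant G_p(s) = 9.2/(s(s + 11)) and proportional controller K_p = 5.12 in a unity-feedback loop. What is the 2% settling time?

The closed-loop denominator s² + 11s + 47.1 gives ω_n = √47.1 = 6.863 and ζ = 11/(2ω_n) = 0.8014.
2% settling time T_s ≈ 4/(ζω_n) = 4/5.5 = 0.727 s.

T_s ≈ 0.727 s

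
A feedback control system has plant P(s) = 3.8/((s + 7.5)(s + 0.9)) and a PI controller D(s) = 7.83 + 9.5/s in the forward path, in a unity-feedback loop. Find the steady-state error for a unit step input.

0

The open loop D(s)P(s) has a pole at the origin (type 1), so the static position error constant is infinite and e_ss = 1/(1+∞) = 0.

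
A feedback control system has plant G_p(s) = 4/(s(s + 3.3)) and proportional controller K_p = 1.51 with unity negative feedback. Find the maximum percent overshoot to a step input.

5.81%

From 1 + K_pG_p(s) = 0: s² + 3.3s + 6.04 = 0 ⇒ ω_n = 2.458, ζ = 0.6714.
%OS = 100·exp(−πζ/√(1−ζ²)) = 100·exp(−π·0.6714/√0.5493) = 5.81%.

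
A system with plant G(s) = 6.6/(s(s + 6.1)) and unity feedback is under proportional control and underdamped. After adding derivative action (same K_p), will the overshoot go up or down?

decrease

With PD the characteristic equation becomes s² + (a + K·K_d)s + K·K_p = 0; the damping term grows, ζ rises, overshoot falls.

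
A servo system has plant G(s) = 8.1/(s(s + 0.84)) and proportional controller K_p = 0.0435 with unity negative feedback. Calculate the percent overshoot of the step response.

4.3%

Closed-loop characteristic equation: s² + 0.84s + 0.3523 = 0, so ω_n = 0.5936 rad/s and ζ = 0.84/(2·0.5936) = 0.7076.
%OS = 100·exp(−πζ/√(1−ζ²)) = 100·exp(−π·0.7076/√0.4994) = 4.3%.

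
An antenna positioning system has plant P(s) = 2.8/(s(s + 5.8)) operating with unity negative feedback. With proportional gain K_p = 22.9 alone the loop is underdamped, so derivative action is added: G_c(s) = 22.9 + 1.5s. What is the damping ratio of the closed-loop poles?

Forward path: (22.9 + 1.5s)·2.8/(s(s+5.8)). The closed-loop characteristic equation is s² + (5.8 + 2.8·1.5)s + 2.8·22.9 = 0.
That is s² + 10s + 64.12 = 0, so ω_n = 8.007 rad/s and ζ = 10/(2·8.007) = 0.6244.

ζ = 0.624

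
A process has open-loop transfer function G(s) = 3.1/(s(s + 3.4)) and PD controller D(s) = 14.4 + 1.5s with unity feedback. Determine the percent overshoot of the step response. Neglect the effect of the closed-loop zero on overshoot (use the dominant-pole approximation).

9.34%

Forward path: (14.4 + 1.5s)·3.1/(s(s+3.4)). The closed-loop characteristic equation is s² + (3.4 + 3.1·1.5)s + 3.1·14.4 = 0.
That is s² + 8.05s + 44.64 = 0, so ω_n = 6.681 rad/s and ζ = 8.05/(2·6.681) = 0.6024.
%OS = 100·exp(−πζ/√(1−ζ²)) = 9.34%.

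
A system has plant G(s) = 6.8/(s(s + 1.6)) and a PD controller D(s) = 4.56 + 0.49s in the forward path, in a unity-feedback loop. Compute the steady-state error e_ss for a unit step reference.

The open loop D(s)G(s) has a pole at the origin (type 1), so the static position error constant is infinite and e_ss = 1/(1+∞) = 0.

0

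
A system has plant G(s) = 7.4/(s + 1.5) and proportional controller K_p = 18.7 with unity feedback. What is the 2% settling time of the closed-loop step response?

T_s ≈ 0.0286 s

Closed-loop transfer function: T(s) = K_p·G(s)/(1 + K_p·G(s)) = 138.4/(s + 1.5 + 138.4) = 138.4/(s + 139.9).
Time constant τ = 1/139.9 = 0.007149 s, so the 2% settling time is about 4τ = 0.0286 s.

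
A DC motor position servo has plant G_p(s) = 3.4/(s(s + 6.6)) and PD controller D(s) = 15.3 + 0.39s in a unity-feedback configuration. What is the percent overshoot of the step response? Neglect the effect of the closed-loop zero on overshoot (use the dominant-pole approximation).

Forward path: (15.3 + 0.39s)·3.4/(s(s+6.6)). The closed-loop characteristic equation is s² + (6.6 + 3.4·0.39)s + 3.4·15.3 = 0.
That is s² + 7.926s + 52.02 = 0, so ω_n = 7.212 rad/s and ζ = 7.926/(2·7.212) = 0.5495.
%OS = 100·exp(−πζ/√(1−ζ²)) = 12.7%.

12.7%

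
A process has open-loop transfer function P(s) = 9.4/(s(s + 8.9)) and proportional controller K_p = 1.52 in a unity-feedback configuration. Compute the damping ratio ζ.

The closed-loop denominator is s(s+8.9) + 1.52·9.4 = s² + 8.9s + 14.29.
Matching s² + 2ζω_n s + ω_n²: ω_n = √14.29 = 3.78 rad/s and 2ζω_n = 8.9, so ζ = 8.9/(2·3.78) = 1.18.

ζ = 1.18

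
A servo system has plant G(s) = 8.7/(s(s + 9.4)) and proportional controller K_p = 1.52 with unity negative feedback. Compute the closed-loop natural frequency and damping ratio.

ω_n = 3.64 rad/s, ζ = 1.29

With unity feedback the closed-loop characteristic equation is s² + 9.4s + 1.52·8.7 = s² + 9.4s + 13.22 = 0.
Matching s² + 2ζω_n s + ω_n²: ω_n = √13.22 = 3.636 rad/s and 2ζω_n = 9.4, so ζ = 9.4/(2·3.636) = 1.29.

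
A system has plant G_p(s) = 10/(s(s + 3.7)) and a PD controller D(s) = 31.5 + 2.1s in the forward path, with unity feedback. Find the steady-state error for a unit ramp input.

0.0117

The loop has one pole at the origin (type 1). Velocity error constant K_v = lim_{s→0} s·D(s)G_p(s) = 31.5·10/3.7 = 85.14.
Steady-state error to a unit ramp: e_ss = 1/K_v = 0.0117.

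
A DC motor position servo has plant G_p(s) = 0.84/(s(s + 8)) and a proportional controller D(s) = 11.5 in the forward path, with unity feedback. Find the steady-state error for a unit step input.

The open loop D(s)G_p(s) has a pole at the origin (type 1), so the static position error constant is infinite and e_ss = 1/(1+∞) = 0.

0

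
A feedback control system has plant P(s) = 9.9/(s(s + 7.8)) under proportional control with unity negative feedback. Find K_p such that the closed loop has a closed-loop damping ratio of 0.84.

Closed-loop characteristic equation: s² + 7.8s + K_p·9.9 = 0.
So ω_n = √(9.9K_p) and 2ζω_n = 7.8, giving ζ = 7.8/(2√(9.9K_p)).
Setting ζ = 0.84: √(9.9K_p) = 7.8/(2·0.84) = 4.643, so K_p = 21.56/9.9 = 2.18.

K_p = 2.18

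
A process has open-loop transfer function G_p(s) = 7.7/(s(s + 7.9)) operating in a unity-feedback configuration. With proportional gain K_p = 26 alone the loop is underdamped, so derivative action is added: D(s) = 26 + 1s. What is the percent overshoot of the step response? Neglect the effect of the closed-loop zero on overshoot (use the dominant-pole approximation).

12.5%

Forward path: (26 + 1s)·7.7/(s(s+7.9)). The closed-loop characteristic equation is s² + (7.9 + 7.7·1)s + 7.7·26 = 0.
That is s² + 15.6s + 200.2 = 0, so ω_n = 14.15 rad/s and ζ = 15.6/(2·14.15) = 0.5513.
%OS = 100·exp(−πζ/√(1−ζ²)) = 12.5%.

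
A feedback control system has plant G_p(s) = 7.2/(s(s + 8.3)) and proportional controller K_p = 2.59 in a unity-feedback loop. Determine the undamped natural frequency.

ω_n = 4.32 rad/s

The closed-loop denominator is s(s+8.3) + 2.59·7.2 = s² + 8.3s + 18.65.
Matching s² + 2ζω_n s + ω_n²: ω_n = √18.65 = 4.318 rad/s and 2ζω_n = 8.3, so ζ = 8.3/(2·4.318) = 0.961.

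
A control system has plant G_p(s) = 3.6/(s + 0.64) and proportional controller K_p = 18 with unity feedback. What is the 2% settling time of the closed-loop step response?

T_s ≈ 0.0611 s

Closed-loop transfer function: T(s) = K_p·G_p(s)/(1 + K_p·G_p(s)) = 64.8/(s + 0.64 + 64.8) = 64.8/(s + 65.44).
Time constant τ = 1/65.44 = 0.01528 s, so the 2% settling time is about 4τ = 0.0611 s.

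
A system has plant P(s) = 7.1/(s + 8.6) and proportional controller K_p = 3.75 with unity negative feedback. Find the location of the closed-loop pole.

Closed-loop transfer function: T(s) = K_p·P(s)/(1 + K_p·P(s)) = 26.62/(s + 8.6 + 26.62) = 26.62/(s + 35.23).
The closed-loop pole is at s = −35.23.

s = -35.23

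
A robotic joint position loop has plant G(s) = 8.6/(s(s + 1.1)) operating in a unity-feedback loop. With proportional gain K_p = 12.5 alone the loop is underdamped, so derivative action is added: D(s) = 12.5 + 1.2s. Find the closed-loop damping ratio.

ζ = 0.551

Forward path: (12.5 + 1.2s)·8.6/(s(s+1.1)). The closed-loop characteristic equation is s² + (1.1 + 8.6·1.2)s + 8.6·12.5 = 0.
That is s² + 11.42s + 107.5 = 0, so ω_n = 10.37 rad/s and ζ = 11.42/(2·10.37) = 0.5507.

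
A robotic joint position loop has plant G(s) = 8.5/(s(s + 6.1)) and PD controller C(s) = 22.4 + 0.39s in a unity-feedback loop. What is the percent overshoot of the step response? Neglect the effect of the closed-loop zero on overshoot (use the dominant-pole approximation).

Forward path: (22.4 + 0.39s)·8.5/(s(s+6.1)). The closed-loop characteristic equation is s² + (6.1 + 8.5·0.39)s + 8.5·22.4 = 0.
That is s² + 9.415s + 190.4 = 0, so ω_n = 13.8 rad/s and ζ = 9.415/(2·13.8) = 0.3412.
%OS = 100·exp(−πζ/√(1−ζ²)) = 32%.

32%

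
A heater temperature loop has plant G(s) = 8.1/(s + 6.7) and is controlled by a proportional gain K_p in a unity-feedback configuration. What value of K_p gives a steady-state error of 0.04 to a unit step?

K_p = 19.9

Steady-state error for a unit step on this type-0 loop is 1/(1 + K_p·G(0)).
G(0) = 1.209. Require 1/(1 + K_p·1.209) = 0.04, so 1 + 1.209·K_p = 25.
K_p = (25 − 1)/1.209 = 19.9.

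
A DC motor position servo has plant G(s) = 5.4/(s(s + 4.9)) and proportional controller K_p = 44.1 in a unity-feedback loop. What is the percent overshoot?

Closed-loop characteristic equation: s² + 4.9s + 238.1 = 0, so ω_n = 15.43 rad/s and ζ = 4.9/(2·15.43) = 0.1588.
%OS = 100·exp(−πζ/√(1−ζ²)) = 100·exp(−π·0.1588/√0.9748) = 60.3%.

60.3%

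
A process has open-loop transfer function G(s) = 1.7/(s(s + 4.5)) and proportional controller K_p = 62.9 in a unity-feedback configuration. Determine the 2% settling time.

T_s ≈ 1.78 s

From 1 + K_pG(s) = 0: s² + 4.5s + 106.9 = 0 ⇒ ω_n = 10.34, ζ = 0.2176.
2% settling time T_s ≈ 4/(ζω_n) = 4/2.25 = 1.78 s.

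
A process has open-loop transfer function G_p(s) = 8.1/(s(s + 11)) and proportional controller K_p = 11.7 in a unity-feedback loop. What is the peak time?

T_p = 0.391 s

The closed-loop denominator s² + 11s + 94.77 gives ω_n = √94.77 = 9.735 and ζ = 11/(2ω_n) = 0.565.
Damped frequency ω_d = ω_n√(1−ζ²) = 8.032 rad/s, so peak time T_p = π/ω_d = 0.391 s.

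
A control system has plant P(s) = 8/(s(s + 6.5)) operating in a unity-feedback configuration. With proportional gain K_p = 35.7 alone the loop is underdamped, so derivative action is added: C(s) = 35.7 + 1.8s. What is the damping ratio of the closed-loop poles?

Forward path: (35.7 + 1.8s)·8/(s(s+6.5)). The closed-loop characteristic equation is s² + (6.5 + 8·1.8)s + 8·35.7 = 0.
That is s² + 20.9s + 285.6 = 0, so ω_n = 16.9 rad/s and ζ = 20.9/(2·16.9) = 0.6184.

ζ = 0.618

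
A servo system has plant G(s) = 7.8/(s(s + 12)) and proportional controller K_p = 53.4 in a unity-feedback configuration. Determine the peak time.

T_p = 0.161 s

Closed-loop characteristic equation: s² + 12s + 416.5 = 0, so ω_n = 20.41 rad/s and ζ = 12/(2·20.41) = 0.294.
Damped frequency ω_d = ω_n√(1−ζ²) = 19.51 rad/s, so peak time T_p = π/ω_d = 0.161 s.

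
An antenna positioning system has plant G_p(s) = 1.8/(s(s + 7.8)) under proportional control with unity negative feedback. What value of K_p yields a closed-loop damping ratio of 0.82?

Closed-loop characteristic equation: s² + 7.8s + K_p·1.8 = 0.
So ω_n = √(1.8K_p) and 2ζω_n = 7.8, giving ζ = 7.8/(2√(1.8K_p)).
Setting ζ = 0.82: √(1.8K_p) = 7.8/(2·0.82) = 4.756, so K_p = 22.62/1.8 = 12.6.

K_p = 12.6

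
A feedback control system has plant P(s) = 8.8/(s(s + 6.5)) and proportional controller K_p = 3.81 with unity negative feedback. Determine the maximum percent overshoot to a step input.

From 1 + K_pP(s) = 0: s² + 6.5s + 33.53 = 0 ⇒ ω_n = 5.79, ζ = 0.5613.
%OS = 100·exp(−πζ/√(1−ζ²)) = 100·exp(−π·0.5613/√0.685) = 11.9%.

11.9%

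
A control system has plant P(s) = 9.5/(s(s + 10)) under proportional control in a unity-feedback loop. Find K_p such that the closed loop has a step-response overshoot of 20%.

K_p = 12.7

From %OS = 100·exp(−πζ/√(1−ζ²)) = 20%, ζ = −ln(0.2)/√(π²+ln²(0.2)) = 0.4559.
Characteristic equation s² + 10s + 9.5K_p = 0 gives ζ = 10/(2√(9.5K_p)).
Setting ζ = 0.4559: √(9.5K_p) = 10/(2·0.4559) = 10.97, so K_p = 120.3/9.5 = 12.7.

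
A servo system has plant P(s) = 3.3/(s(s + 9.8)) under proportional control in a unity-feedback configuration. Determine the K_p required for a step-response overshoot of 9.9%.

From %OS = 100·exp(−πζ/√(1−ζ²)) = 9.9%, ζ = −ln(0.099)/√(π²+ln²(0.099)) = 0.5928.
Characteristic equation s² + 9.8s + 3.3K_p = 0 gives ζ = 9.8/(2√(3.3K_p)).
Setting ζ = 0.5928: √(3.3K_p) = 9.8/(2·0.5928) = 8.265, so K_p = 68.32/3.3 = 20.7.

K_p = 20.7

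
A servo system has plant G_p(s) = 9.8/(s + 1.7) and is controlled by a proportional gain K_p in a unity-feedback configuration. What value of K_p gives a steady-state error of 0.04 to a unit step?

K_p = 4.16

The loop is type 0, so e_ss(step) = 1/(1 + K_pos) with K_pos = K_p·G_p(0).
G_p(0) = 5.765. Require 1/(1 + K_p·5.765) = 0.04, so 1 + 5.765·K_p = 25.
K_p = (25 − 1)/5.765 = 4.16.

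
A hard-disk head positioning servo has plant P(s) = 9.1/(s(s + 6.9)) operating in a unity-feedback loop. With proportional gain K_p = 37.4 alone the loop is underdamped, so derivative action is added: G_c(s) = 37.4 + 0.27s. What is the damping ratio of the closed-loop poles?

ζ = 0.254

Forward path: (37.4 + 0.27s)·9.1/(s(s+6.9)). The closed-loop characteristic equation is s² + (6.9 + 9.1·0.27)s + 9.1·37.4 = 0.
That is s² + 9.357s + 340.3 = 0, so ω_n = 18.45 rad/s and ζ = 9.357/(2·18.45) = 0.2536.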